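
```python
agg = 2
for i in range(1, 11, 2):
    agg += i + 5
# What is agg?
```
Trace:
  agg=2
  agg=8, i=1
  agg=16, i=3
  agg=26, i=5
  agg=38, i=7
  agg=52, i=9

Final answer: 52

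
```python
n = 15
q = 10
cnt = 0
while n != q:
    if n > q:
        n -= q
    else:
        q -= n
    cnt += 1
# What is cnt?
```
Trace:
  n=15
  n=15, q=10
  n=15, q=10, cnt=0
  n=5, q=10, cnt=1
  n=5, q=5, cnt=2

Final answer: 2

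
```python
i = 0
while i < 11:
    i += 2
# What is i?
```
Trace:
  i=0
  i=2
  i=4
  i=6
  i=8
  i=10
  i=12

Final answer: 12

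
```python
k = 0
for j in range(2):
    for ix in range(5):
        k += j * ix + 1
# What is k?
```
Trace:
  k=0
  k=1, j=0, ix=0
  k=2, j=0, ix=1
  k=3, j=0, ix=2
  k=4, j=0, ix=3
  k=5, j=0, ix=4
  k=6, j=1, ix=0
  k=8, j=1, ix=1
  k=11, j=1, ix=2
  k=15, j=1, ix=3
  k=20, j=1, ix=4

Final answer: 20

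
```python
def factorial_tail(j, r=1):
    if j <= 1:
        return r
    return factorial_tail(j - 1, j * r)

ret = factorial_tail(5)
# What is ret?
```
Call trace:
factorial_tail(j=5, r=1)
  factorial_tail(j=4, r=5)
    factorial_tail(j=3, r=20)
      factorial_tail(j=2, r=60)
        factorial_tail(j=1, r=120)
        -> return 120
      -> return 120
    -> return 120
  -> return 120
-> return 120

Final answer: 120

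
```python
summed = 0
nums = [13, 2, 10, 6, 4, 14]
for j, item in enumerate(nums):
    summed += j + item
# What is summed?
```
Trace:
  summed=0
  summed=13, j=0, item=13
  summed=16, j=1, item=2
  summed=28, j=2, item=10
  summed=37, j=3, item=6
  summed=45, j=4, item=4
  summed=64, j=5, item=14

Final answer: 64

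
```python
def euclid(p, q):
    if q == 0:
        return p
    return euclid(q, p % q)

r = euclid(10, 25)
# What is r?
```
Call trace:
euclid(p=10, q=25)
  euclid(p=25, q=10)
    euclid(p=10, q=5)
      euclid(p=5, q=0)
      -> return 5
    -> return 5
  -> return 5
-> return 5

Final answer: 5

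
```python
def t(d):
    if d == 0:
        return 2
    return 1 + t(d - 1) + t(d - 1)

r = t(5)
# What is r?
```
Call trace (a repeated sub-call is expanded the first time; later identical calls just restate its return value):
t(d=5)
  t(d=4)
    t(d=3)
      t(d=2)
        t(d=1)
          t(d=0)
          -> return 2
          t(d=0)
          -> return 2
        -> return 5
        t(d=1) -> return 5  (same call as traced above)
      -> return 11
      t(d=2) -> return 11  (same call as traced above)
    -> return 23
    t(d=3) -> return 23  (same call as traced above)
  -> return 47
  t(d=4) -> return 47  (same call as traced above)
-> return 95

Final answer: 95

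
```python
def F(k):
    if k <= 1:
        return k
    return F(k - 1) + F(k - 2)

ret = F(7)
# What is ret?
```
Call trace (a repeated sub-call is expanded the first time; later identical calls just restate its return value):
F(k=7)
  F(k=6)
    F(k=5)
      F(k=4)
        F(k=3)
          F(k=2)
            F(k=1)
            -> return 1
            F(k=0)
            -> return 0
          -> return 1
          F(k=1)
          -> return 1
        -> return 2
        F(k=2) -> return 1  (same call as traced above)
      -> return 3
      F(k=3) -> return 2  (same call as traced above)
    -> return 5
    F(k=4) -> return 3  (same call as traced above)
  -> return 8
  F(k=5) -> return 5  (same call as traced above)
-> return 13

Final answer: 13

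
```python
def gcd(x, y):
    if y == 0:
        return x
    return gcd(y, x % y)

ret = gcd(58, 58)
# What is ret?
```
Call trace:
gcd(x=58, y=58)
  gcd(x=58, y=0)
  -> return 58
-> return 58

Final answer: 58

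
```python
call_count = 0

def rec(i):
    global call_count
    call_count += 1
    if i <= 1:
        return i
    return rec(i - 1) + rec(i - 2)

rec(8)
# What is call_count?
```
Call trace (a repeated sub-call is expanded the first time; later identical calls just restate its return value):
rec(i=8)
  rec(i=7)
    rec(i=6)
      rec(i=5)
        rec(i=4)
          rec(i=3)
            rec(i=2)
              rec(i=1)
              -> return 1
              rec(i=0)
              -> return 0
            -> return 1
            rec(i=1)
            -> return 1
          -> return 2
          rec(i=2) -> return 1  (same call as traced above)
        -> return 3
        rec(i=3) -> return 2  (same call as traced above)
      -> return 5
      rec(i=4) -> return 3  (same call as traced above)
    -> return 8
    rec(i=5) -> return 5  (same call as traced above)
  -> return 13
  rec(i=6) -> return 8  (same call as traced above)
-> return 21

call_count is incremented once per call, so count the calls in each subtree. Let C(i) = number of calls made by rec(i).
C(0) = C(1) = 1 (base case, no recursion); C(i) = 1 + C(i - 1) + C(i - 2) otherwise.
C(2) = 1 + C(1) + C(0) = 1 + 1 + 1 = 3
C(3) = 1 + C(2) + C(1) = 1 + 3 + 1 = 5
C(4) = 1 + C(3) + C(2) = 1 + 5 + 3 = 9
C(5) = 1 + C(4) + C(3) = 1 + 9 + 5 = 15
C(6) = 1 + C(5) + C(4) = 1 + 15 + 9 = 25
C(7) = 1 + C(6) + C(5) = 1 + 25 + 15 = 41
C(8) = 1 + C(7) + C(6) = 1 + 41 + 25 = 67
call_count = C(8) = 67

Final answer: 67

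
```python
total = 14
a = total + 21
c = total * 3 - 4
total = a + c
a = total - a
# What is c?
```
Trace:
  total=14
  total=14, a=35
  total=14, a=35, c=38
  total=73, a=35, c=38
  total=73, a=38, c=38

Final answer: 38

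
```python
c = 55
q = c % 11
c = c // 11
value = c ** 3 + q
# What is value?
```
Trace:
  c=55
  c=55, q=0
  c=5, q=0
  c=5, q=0, value=125

Final answer: 125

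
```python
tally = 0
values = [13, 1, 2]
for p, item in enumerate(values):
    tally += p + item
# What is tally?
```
Trace:
  tally=0
  tally=13, p=0, item=13
  tally=15, p=1, item=1
  tally=19, p=2, item=2

Final answer: 19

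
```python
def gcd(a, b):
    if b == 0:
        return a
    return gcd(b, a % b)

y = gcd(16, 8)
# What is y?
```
Call trace:
gcd(a=16, b=8)
  gcd(a=8, b=0)
  -> return 8
-> return 8

Final answer: 8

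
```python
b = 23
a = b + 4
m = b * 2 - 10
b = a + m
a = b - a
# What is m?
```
Trace:
  b=23
  b=23, a=27
  b=23, a=27, m=36
  b=63, a=27, m=36
  b=63, a=36, m=36

Final answer: 36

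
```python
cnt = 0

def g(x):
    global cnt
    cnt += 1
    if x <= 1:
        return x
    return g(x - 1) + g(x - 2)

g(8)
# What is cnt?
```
Call trace (a repeated sub-call is expanded the first time; later identical calls just restate its return value):
g(x=8)
  g(x=7)
    g(x=6)
      g(x=5)
        g(x=4)
          g(x=3)
            g(x=2)
              g(x=1)
              -> return 1
              g(x=0)
              -> return 0
            -> return 1
            g(x=1)
            -> return 1
          -> return 2
          g(x=2) -> return 1  (same call as traced above)
        -> return 3
        g(x=3) -> return 2  (same call as traced above)
      -> return 5
      g(x=4) -> return 3  (same call as traced above)
    -> return 8
    g(x=5) -> return 5  (same call as traced above)
  -> return 13
  g(x=6) -> return 8  (same call as traced above)
-> return 21

cnt is incremented once per call, so count the calls in each subtree. Let C(x) = number of calls made by g(x).
C(0) = C(1) = 1 (base case, no recursion); C(x) = 1 + C(x - 1) + C(x - 2) otherwise.
C(2) = 1 + C(1) + C(0) = 1 + 1 + 1 = 3
C(3) = 1 + C(2) + C(1) = 1 + 3 + 1 = 5
C(4) = 1 + C(3) + C(2) = 1 + 5 + 3 = 9
C(5) = 1 + C(4) + C(3) = 1 + 9 + 5 = 15
C(6) = 1 + C(5) + C(4) = 1 + 15 + 9 = 25
C(7) = 1 + C(6) + C(5) = 1 + 25 + 15 = 41
C(8) = 1 + C(7) + C(6) = 1 + 41 + 25 = 67
cnt = C(8) = 67

Final answer: 67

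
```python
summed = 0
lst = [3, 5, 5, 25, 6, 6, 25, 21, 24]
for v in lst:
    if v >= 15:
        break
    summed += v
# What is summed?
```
Trace:
  summed=0
  summed=3, v=3
  summed=8, v=5
  summed=13, v=5
  summed=13, v=25

Final answer: 13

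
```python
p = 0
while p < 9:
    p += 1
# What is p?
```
Trace:
  p=0
  p=1
  p=2
  p=3
  p=4
  p=5
  p=6
  p=7
  p=8
  p=9

Final answer: 9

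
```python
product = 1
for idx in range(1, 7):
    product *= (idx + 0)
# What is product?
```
Trace:
  product=1
  product=1, idx=1
  product=2, idx=2
  product=6, idx=3
  product=24, idx=4
  product=120, idx=5
  product=720, idx=6

Final answer: 720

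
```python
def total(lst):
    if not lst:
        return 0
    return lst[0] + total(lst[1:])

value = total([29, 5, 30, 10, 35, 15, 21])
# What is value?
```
Call trace:
total(lst=[29, 5, 30, 10, 35, 15, 21])
  total(lst=[5, 30, 10, 35, 15, 21])
    total(lst=[30, 10, 35, 15, 21])
      total(lst=[10, 35, 15, 21])
        total(lst=[35, 15, 21])
          total(lst=[15, 21])
            total(lst=[21])
              total(lst=[])
              -> return 0
            -> return 21
          -> return 36
        -> return 71
      -> return 81
    -> return 111
  -> return 116
-> return 145

Final answer: 145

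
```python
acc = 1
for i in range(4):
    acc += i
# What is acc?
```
Trace:
  acc=1
  acc=1, i=0
  acc=2, i=1
  acc=4, i=2
  acc=7, i=3

Final answer: 7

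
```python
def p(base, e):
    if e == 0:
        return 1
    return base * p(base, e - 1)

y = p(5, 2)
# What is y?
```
Call trace:
p(base=5, e=2)
  p(base=5, e=1)
    p(base=5, e=0)
    -> return 1
  -> return 5
-> return 25

Final answer: 25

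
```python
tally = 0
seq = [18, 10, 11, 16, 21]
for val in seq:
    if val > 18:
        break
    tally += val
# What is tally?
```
Trace:
  tally=0
  tally=18, val=18
  tally=28, val=10
  tally=39, val=11
  tally=55, val=16
  tally=55, val=21

Final answer: 55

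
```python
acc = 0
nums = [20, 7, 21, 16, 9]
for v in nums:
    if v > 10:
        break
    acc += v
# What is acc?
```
Trace:
  acc=0
  acc=0, v=20

Final answer: 0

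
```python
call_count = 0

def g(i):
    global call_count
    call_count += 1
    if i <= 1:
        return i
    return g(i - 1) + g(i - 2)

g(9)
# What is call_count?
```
Call trace (a repeated sub-call is expanded the first time; later identical calls just restate its return value):
g(i=9)
  g(i=8)
    g(i=7)
      g(i=6)
        g(i=5)
          g(i=4)
            g(i=3)
              g(i=2)
                g(i=1)
                -> return 1
                g(i=0)
                -> return 0
              -> return 1
              g(i=1)
              -> return 1
            -> return 2
            g(i=2) -> return 1  (same call as traced above)
          -> return 3
          g(i=3) -> return 2  (same call as traced above)
        -> return 5
        g(i=4) -> return 3  (same call as traced above)
      -> return 8
      g(i=5) -> return 5  (same call as traced above)
    -> return 13
    g(i=6) -> return 8  (same call as traced above)
  -> return 21
  g(i=7) -> return 13  (same call as traced above)
-> return 34

call_count is incremented once per call, so count the calls in each subtree. Let C(i) = number of calls made by g(i).
C(0) = C(1) = 1 (base case, no recursion); C(i) = 1 + C(i - 1) + C(i - 2) otherwise.
C(2) = 1 + C(1) + C(0) = 1 + 1 + 1 = 3
C(3) = 1 + C(2) + C(1) = 1 + 3 + 1 = 5
C(4) = 1 + C(3) + C(2) = 1 + 5 + 3 = 9
C(5) = 1 + C(4) + C(3) = 1 + 9 + 5 = 15
C(6) = 1 + C(5) + C(4) = 1 + 15 + 9 = 25
C(7) = 1 + C(6) + C(5) = 1 + 25 + 15 = 41
C(8) = 1 + C(7) + C(6) = 1 + 41 + 25 = 67
C(9) = 1 + C(8) + C(7) = 1 + 67 + 41 = 109
call_count = C(9) = 109

Final answer: 109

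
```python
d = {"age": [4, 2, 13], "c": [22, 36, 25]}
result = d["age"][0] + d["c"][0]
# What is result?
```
Trace:
  d={'age': [4, 2, 13], 'c': [22, 36, 25]}
  d={'age': [4, 2, 13], 'c': [22, 36, 25]}, result=26

Final answer: 26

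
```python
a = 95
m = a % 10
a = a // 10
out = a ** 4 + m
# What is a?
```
Trace:
  a=95
  a=95, m=5
  a=9, m=5
  a=9, m=5, out=6566

Final answer: 9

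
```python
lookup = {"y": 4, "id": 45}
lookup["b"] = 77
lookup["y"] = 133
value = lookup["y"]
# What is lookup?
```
Trace:
  lookup={'y': 4, 'id': 45}
  lookup={'y': 4, 'id': 45, 'b': 77}
  lookup={'y': 133, 'id': 45, 'b': 77}
  lookup={'y': 133, 'id': 45, 'b': 77}, value=133

Final answer: {'y': 133, 'id': 45, 'b': 77}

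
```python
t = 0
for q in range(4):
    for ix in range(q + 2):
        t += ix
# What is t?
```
Trace:
  t=0
  t=0, q=0, ix=0
  t=1, q=0, ix=1
  t=1, q=1, ix=0
  t=2, q=1, ix=1
  t=4, q=1, ix=2
  t=4, q=2, ix=0
  t=5, q=2, ix=1
  t=7, q=2, ix=2
  t=10, q=2, ix=3
  t=10, q=3, ix=0
  t=11, q=3, ix=1
  t=13, q=3, ix=2
  t=16, q=3, ix=3
  t=20, q=3, ix=4

Final answer: 20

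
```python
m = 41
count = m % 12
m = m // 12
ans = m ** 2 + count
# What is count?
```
Trace:
  m=41
  m=41, count=5
  m=3, count=5
  m=3, count=5, ans=14

Final answer: 5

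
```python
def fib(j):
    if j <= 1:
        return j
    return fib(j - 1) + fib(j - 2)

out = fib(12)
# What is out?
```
Call trace (a repeated sub-call is expanded the first time; later identical calls just restate its return value):
fib(j=12)
  fib(j=11)
    fib(j=10)
      fib(j=9)
        fib(j=8)
          fib(j=7)
            fib(j=6)
              fib(j=5)
                fib(j=4)
                  fib(j=3)
                    fib(j=2)
                      fib(j=1)
                      -> return 1
                      fib(j=0)
                      -> return 0
                    -> return 1
                    fib(j=1)
                    -> return 1
                  -> return 2
                  fib(j=2) -> return 1  (same call as traced above)
                -> return 3
                fib(j=3) -> return 2  (same call as traced above)
              -> return 5
              fib(j=4) -> return 3  (same call as traced above)
            -> return 8
            fib(j=5) -> return 5  (same call as traced above)
          -> return 13
          fib(j=6) -> return 8  (same call as traced above)
        -> return 21
        fib(j=7) -> return 13  (same call as traced above)
      -> return 34
      fib(j=8) -> return 21  (same call as traced above)
    -> return 55
    fib(j=9) -> return 34  (same call as traced above)
  -> return 89
  fib(j=10) -> return 55  (same call as traced above)
-> return 144

Final answer: 144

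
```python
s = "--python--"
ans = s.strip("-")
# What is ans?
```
Trace:
  s='--python--'
  s='--python--', ans='python'

Final answer: 'python'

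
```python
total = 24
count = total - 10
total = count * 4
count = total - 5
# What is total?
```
Trace:
  total=24
  total=24, count=14
  total=56, count=14
  total=56, count=51

Final answer: 56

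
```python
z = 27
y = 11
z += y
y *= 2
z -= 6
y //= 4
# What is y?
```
Trace:
  z=27
  z=27, y=11
  z=38, y=11
  z=38, y=22
  z=32, y=22
  z=32, y=5

Final answer: 5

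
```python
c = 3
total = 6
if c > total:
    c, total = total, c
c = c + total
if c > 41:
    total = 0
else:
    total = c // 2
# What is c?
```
Trace:
  c=3
  c=3, total=6
  c=3, total=6
  c=9, total=6
  c=9, total=4

Final answer: 9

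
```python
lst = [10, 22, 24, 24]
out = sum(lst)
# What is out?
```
Trace:
  lst=[10, 22, 24, 24]
  lst=[10, 22, 24, 24], out=80

Final answer: 80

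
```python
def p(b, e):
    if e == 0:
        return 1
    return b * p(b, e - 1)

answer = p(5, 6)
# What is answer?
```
Call trace:
p(b=5, e=6)
  p(b=5, e=5)
    p(b=5, e=4)
      p(b=5, e=3)
        p(b=5, e=2)
          p(b=5, e=1)
            p(b=5, e=0)
            -> return 1
          -> return 5
        -> return 25
      -> return 125
    -> return 625
  -> return 3125
-> return 15625

Final answer: 15625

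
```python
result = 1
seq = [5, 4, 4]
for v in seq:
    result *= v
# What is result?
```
Trace:
  result=1
  result=5, v=5
  result=20, v=4
  result=80, v=4

Final answer: 80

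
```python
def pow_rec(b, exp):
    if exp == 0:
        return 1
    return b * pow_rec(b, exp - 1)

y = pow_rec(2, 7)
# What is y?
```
Call trace:
pow_rec(b=2, exp=7)
  pow_rec(b=2, exp=6)
    pow_rec(b=2, exp=5)
      pow_rec(b=2, exp=4)
        pow_rec(b=2, exp=3)
          pow_rec(b=2, exp=2)
            pow_rec(b=2, exp=1)
              pow_rec(b=2, exp=0)
              -> return 1
            -> return 2
          -> return 4
        -> return 8
      -> return 16
    -> return 32
  -> return 64
-> return 128

Final answer: 128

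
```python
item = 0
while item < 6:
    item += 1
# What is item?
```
Trace:
  item=0
  item=1
  item=2
  item=3
  item=4
  item=5
  item=6

Final answer: 6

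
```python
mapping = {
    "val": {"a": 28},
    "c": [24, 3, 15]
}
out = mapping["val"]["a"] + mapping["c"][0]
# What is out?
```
Trace:
  mapping={'val': {'a': 28}, 'c': [24, 3, 15]}
  mapping={'val': {'a': 28}, 'c': [24, 3, 15]}, out=52

Final answer: 52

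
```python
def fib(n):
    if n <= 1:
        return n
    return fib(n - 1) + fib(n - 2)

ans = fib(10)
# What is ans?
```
Call trace (a repeated sub-call is expanded the first time; later identical calls just restate its return value):
fib(n=10)
  fib(n=9)
    fib(n=8)
      fib(n=7)
        fib(n=6)
          fib(n=5)
            fib(n=4)
              fib(n=3)
                fib(n=2)
                  fib(n=1)
                  -> return 1
                  fib(n=0)
                  -> return 0
                -> return 1
                fib(n=1)
                -> return 1
              -> return 2
              fib(n=2) -> return 1  (same call as traced above)
            -> return 3
            fib(n=3) -> return 2  (same call as traced above)
          -> return 5
          fib(n=4) -> return 3  (same call as traced above)
        -> return 8
        fib(n=5) -> return 5  (same call as traced above)
      -> return 13
      fib(n=6) -> return 8  (same call as traced above)
    -> return 21
    fib(n=7) -> return 13  (same call as traced above)
  -> return 34
  fib(n=8) -> return 21  (same call as traced above)
-> return 55

Final answer: 55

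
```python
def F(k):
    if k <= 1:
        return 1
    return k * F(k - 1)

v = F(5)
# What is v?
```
Call trace:
F(k=5)
  F(k=4)
    F(k=3)
      F(k=2)
        F(k=1)
        -> return 1
      -> return 2
    -> return 6
  -> return 24
-> return 120

Final answer: 120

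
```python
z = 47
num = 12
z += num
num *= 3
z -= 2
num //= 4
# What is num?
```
Trace:
  z=47
  z=47, num=12
  z=59, num=12
  z=59, num=36
  z=57, num=36
  z=57, num=9

Final answer: 9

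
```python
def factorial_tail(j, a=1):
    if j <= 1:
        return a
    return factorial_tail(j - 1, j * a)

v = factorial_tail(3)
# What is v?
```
Call trace:
factorial_tail(j=3, a=1)
  factorial_tail(j=2, a=3)
    factorial_tail(j=1, a=6)
    -> return 6
  -> return 6
-> return 6

Final answer: 6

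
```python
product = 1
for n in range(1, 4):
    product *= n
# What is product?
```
Trace:
  product=1
  product=1, n=1
  product=2, n=2
  product=6, n=3

Final answer: 6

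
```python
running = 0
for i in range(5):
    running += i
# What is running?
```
Trace:
  running=0
  running=0, i=0
  running=1, i=1
  running=3, i=2
  running=6, i=3
  running=10, i=4

Final answer: 10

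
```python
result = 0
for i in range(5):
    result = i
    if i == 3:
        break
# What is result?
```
Trace:
  result=0
  result=0, i=0
  result=1, i=1
  result=2, i=2
  result=3, i=3

Final answer: 3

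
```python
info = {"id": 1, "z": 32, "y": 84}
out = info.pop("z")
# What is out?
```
Trace:
  info={'id': 1, 'z': 32, 'y': 84}
  info={'id': 1, 'y': 84}, out=32

Final answer: 32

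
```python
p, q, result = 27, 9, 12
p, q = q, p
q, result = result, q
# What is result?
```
Trace:
  p=27, q=9, result=12
  p=9, q=27, result=12
  p=9, q=12, result=27

Final answer: 27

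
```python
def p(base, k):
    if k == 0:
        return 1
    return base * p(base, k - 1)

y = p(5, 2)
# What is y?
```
Call trace:
p(base=5, k=2)
  p(base=5, k=1)
    p(base=5, k=0)
    -> return 1
  -> return 5
-> return 25

Final answer: 25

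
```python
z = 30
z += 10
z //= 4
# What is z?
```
Trace:
  z=30
  z=40
  z=10

Final answer: 10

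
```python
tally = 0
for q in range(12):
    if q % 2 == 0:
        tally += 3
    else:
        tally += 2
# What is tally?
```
Trace:
  tally=0
  tally=3, q=0
  tally=5, q=1
  tally=8, q=2
  tally=10, q=3
  tally=13, q=4
  tally=15, q=5
  tally=18, q=6
  tally=20, q=7
  tally=23, q=8
  tally=25, q=9
  tally=28, q=10
  tally=30, q=11

Final answer: 30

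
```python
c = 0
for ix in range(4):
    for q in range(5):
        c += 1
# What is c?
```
Trace:
  c=0
  c=1, ix=0, q=0
  c=2, ix=0, q=1
  c=3, ix=0, q=2
  c=4, ix=0, q=3
  c=5, ix=0, q=4
  c=6, ix=1, q=0
  c=7, ix=1, q=1
  c=8, ix=1, q=2
  c=9, ix=1, q=3
  c=10, ix=1, q=4
  c=11, ix=2, q=0
  c=12, ix=2, q=1
  c=13, ix=2, q=2
  c=14, ix=2, q=3
  c=15, ix=2, q=4
  c=16, ix=3, q=0
  c=17, ix=3, q=1
  c=18, ix=3, q=2
  c=19, ix=3, q=3
  c=20, ix=3, q=4

Final answer: 20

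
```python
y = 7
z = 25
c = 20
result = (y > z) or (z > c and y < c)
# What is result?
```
Trace:
  y=7
  y=7, z=25
  y=7, z=25, c=20
  y=7, z=25, c=20, result=True

Final answer: True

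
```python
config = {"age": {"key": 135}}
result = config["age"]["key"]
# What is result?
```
Trace:
  config={'age': {'key': 135}}
  config={'age': {'key': 135}}, result=135

Final answer: 135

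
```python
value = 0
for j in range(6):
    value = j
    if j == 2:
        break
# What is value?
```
Trace:
  value=0
  value=0, j=0
  value=1, j=1
  value=2, j=2

Final answer: 2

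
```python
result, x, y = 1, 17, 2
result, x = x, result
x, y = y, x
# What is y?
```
Trace:
  result=1, x=17, y=2
  result=17, x=1, y=2
  result=17, x=2, y=1

Final answer: 1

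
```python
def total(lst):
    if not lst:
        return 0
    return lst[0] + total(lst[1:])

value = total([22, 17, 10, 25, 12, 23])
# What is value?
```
Call trace:
total(lst=[22, 17, 10, 25, 12, 23])
  total(lst=[17, 10, 25, 12, 23])
    total(lst=[10, 25, 12, 23])
      total(lst=[25, 12, 23])
        total(lst=[12, 23])
          total(lst=[23])
            total(lst=[])
            -> return 0
          -> return 23
        -> return 35
      -> return 60
    -> return 70
  -> return 87
-> return 109

Final answer: 109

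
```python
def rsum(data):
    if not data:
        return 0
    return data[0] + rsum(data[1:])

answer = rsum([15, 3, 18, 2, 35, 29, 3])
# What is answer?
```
Call trace:
rsum(data=[15, 3, 18, 2, 35, 29, 3])
  rsum(data=[3, 18, 2, 35, 29, 3])
    rsum(data=[18, 2, 35, 29, 3])
      rsum(data=[2, 35, 29, 3])
        rsum(data=[35, 29, 3])
          rsum(data=[29, 3])
            rsum(data=[3])
              rsum(data=[])
              -> return 0
            -> return 3
          -> return 32
        -> return 67
      -> return 69
    -> return 87
  -> return 90
-> return 105

Final answer: 105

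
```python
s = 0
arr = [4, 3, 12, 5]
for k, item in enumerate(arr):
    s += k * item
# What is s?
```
Trace:
  s=0
  s=0, k=0, item=4
  s=3, k=1, item=3
  s=27, k=2, item=12
  s=42, k=3, item=5

Final answer: 42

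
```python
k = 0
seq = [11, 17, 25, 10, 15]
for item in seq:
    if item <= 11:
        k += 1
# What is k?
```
Trace:
  k=0
  k=1, item=11
  k=1, item=17
  k=1, item=25
  k=2, item=10
  k=2, item=15

Final answer: 2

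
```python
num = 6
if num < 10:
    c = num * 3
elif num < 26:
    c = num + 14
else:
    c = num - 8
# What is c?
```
Trace:
  num=6
  num=6, c=18

Final answer: 18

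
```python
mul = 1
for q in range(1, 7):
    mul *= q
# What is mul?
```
Trace:
  mul=1
  mul=1, q=1
  mul=2, q=2
  mul=6, q=3
  mul=24, q=4
  mul=120, q=5
  mul=720, q=6

Final answer: 720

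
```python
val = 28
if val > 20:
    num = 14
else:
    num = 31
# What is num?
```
Trace:
  val=28
  val=28, num=14

Final answer: 14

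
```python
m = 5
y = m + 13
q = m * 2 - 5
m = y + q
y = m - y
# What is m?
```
Trace:
  m=5
  m=5, y=18
  m=5, y=18, q=5
  m=23, y=18, q=5
  m=23, y=5, q=5

Final answer: 23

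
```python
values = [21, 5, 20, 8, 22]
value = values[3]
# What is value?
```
Trace:
  values=[21, 5, 20, 8, 22]
  values=[21, 5, 20, 8, 22], value=8

Final answer: 8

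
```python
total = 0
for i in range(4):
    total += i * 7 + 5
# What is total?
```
Trace:
  total=0
  total=5, i=0
  total=17, i=1
  total=36, i=2
  total=62, i=3

Final answer: 62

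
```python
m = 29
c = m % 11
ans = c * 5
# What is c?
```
Trace:
  m=29
  m=29, c=7
  m=29, c=7, ans=35

Final answer: 7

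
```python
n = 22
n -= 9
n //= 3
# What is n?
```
Trace:
  n=22
  n=13
  n=4

Final answer: 4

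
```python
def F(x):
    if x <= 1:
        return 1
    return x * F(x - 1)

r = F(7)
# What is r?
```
Call trace:
F(x=7)
  F(x=6)
    F(x=5)
      F(x=4)
        F(x=3)
          F(x=2)
            F(x=1)
            -> return 1
          -> return 2
        -> return 6
      -> return 24
    -> return 120
  -> return 720
-> return 5040

Final answer: 5040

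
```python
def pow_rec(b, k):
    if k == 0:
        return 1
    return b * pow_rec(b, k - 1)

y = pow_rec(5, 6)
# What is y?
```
Call trace:
pow_rec(b=5, k=6)
  pow_rec(b=5, k=5)
    pow_rec(b=5, k=4)
      pow_rec(b=5, k=3)
        pow_rec(b=5, k=2)
          pow_rec(b=5, k=1)
            pow_rec(b=5, k=0)
            -> return 1
          -> return 5
        -> return 25
      -> return 125
    -> return 625
  -> return 3125
-> return 15625

Final answer: 15625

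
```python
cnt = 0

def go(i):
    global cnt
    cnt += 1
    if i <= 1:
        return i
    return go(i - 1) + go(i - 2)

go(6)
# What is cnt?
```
Call trace (a repeated sub-call is expanded the first time; later identical calls just restate its return value):
go(i=6)
  go(i=5)
    go(i=4)
      go(i=3)
        go(i=2)
          go(i=1)
          -> return 1
          go(i=0)
          -> return 0
        -> return 1
        go(i=1)
        -> return 1
      -> return 2
      go(i=2) -> return 1  (same call as traced above)
    -> return 3
    go(i=3) -> return 2  (same call as traced above)
  -> return 5
  go(i=4) -> return 3  (same call as traced above)
-> return 8

cnt is incremented once per call, so count the calls in each subtree. Let C(i) = number of calls made by go(i).
C(0) = C(1) = 1 (base case, no recursion); C(i) = 1 + C(i - 1) + C(i - 2) otherwise.
C(2) = 1 + C(1) + C(0) = 1 + 1 + 1 = 3
C(3) = 1 + C(2) + C(1) = 1 + 3 + 1 = 5
C(4) = 1 + C(3) + C(2) = 1 + 5 + 3 = 9
C(5) = 1 + C(4) + C(3) = 1 + 9 + 5 = 15
C(6) = 1 + C(5) + C(4) = 1 + 15 + 9 = 25
cnt = C(6) = 25

Final answer: 25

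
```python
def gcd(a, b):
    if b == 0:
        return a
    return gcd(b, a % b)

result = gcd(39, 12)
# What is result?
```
Call trace:
gcd(a=39, b=12)
  gcd(a=12, b=3)
    gcd(a=3, b=0)
    -> return 3
  -> return 3
-> return 3

Final answer: 3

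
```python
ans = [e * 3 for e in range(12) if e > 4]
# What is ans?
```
Trace:
  e=0
  e=1
  e=2
  e=3
  e=4
  e=5
  e=6
  e=7
  e=8
  e=9
  e=10
  e=11
  ans=[15, 18, 21, 24, 27, 30, 33]

Final answer: [15, 18, 21, 24, 27, 30, 33]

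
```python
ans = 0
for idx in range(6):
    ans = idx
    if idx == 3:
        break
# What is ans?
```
Trace:
  ans=0
  ans=0, idx=0
  ans=1, idx=1
  ans=2, idx=2
  ans=3, idx=3

Final answer: 3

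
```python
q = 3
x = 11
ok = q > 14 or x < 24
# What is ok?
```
Trace:
  q=3
  q=3, x=11
  q=3, x=11, ok=True

Final answer: True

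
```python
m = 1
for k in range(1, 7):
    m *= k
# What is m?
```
Trace:
  m=1
  m=1, k=1
  m=2, k=2
  m=6, k=3
  m=24, k=4
  m=120, k=5
  m=720, k=6

Final answer: 720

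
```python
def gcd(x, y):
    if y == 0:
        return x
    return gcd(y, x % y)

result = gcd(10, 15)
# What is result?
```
Call trace:
gcd(x=10, y=15)
  gcd(x=15, y=10)
    gcd(x=10, y=5)
      gcd(x=5, y=0)
      -> return 5
    -> return 5
  -> return 5
-> return 5

Final answer: 5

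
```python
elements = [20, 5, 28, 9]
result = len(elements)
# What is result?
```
Trace:
  elements=[20, 5, 28, 9]
  elements=[20, 5, 28, 9], result=4

Final answer: 4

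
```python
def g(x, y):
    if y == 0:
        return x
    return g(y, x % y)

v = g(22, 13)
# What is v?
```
Call trace:
g(x=22, y=13)
  g(x=13, y=9)
    g(x=9, y=4)
      g(x=4, y=1)
        g(x=1, y=0)
        -> return 1
      -> return 1
    -> return 1
  -> return 1
-> return 1

Final answer: 1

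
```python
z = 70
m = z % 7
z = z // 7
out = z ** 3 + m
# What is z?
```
Trace:
  z=70
  z=70, m=0
  z=10, m=0
  z=10, m=0, out=1000

Final answer: 10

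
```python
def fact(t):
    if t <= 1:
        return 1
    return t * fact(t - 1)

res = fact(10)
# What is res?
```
Call trace:
fact(t=10)
  fact(t=9)
    fact(t=8)
      fact(t=7)
        fact(t=6)
          fact(t=5)
            fact(t=4)
              fact(t=3)
                fact(t=2)
                  fact(t=1)
                  -> return 1
                -> return 2
              -> return 6
            -> return 24
          -> return 120
        -> return 720
      -> return 5040
    -> return 40320
  -> return 362880
-> return 3628800

Final answer: 3628800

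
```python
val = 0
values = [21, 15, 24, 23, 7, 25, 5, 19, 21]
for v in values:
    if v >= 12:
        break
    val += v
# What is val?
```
Trace:
  val=0
  val=0, v=21

Final answer: 0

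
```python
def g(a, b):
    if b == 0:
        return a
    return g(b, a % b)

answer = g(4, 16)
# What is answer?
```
Call trace:
g(a=4, b=16)
  g(a=16, b=4)
    g(a=4, b=0)
    -> return 4
  -> return 4
-> return 4

Final answer: 4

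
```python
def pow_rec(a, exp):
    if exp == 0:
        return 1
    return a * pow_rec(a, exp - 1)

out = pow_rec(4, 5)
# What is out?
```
Call trace:
pow_rec(a=4, exp=5)
  pow_rec(a=4, exp=4)
    pow_rec(a=4, exp=3)
      pow_rec(a=4, exp=2)
        pow_rec(a=4, exp=1)
          pow_rec(a=4, exp=0)
          -> return 1
        -> return 4
      -> return 16
    -> return 64
  -> return 256
-> return 1024

Final answer: 1024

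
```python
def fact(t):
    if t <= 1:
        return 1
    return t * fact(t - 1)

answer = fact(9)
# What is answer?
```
Call trace:
fact(t=9)
  fact(t=8)
    fact(t=7)
      fact(t=6)
        fact(t=5)
          fact(t=4)
            fact(t=3)
              fact(t=2)
                fact(t=1)
                -> return 1
              -> return 2
            -> return 6
          -> return 24
        -> return 120
      -> return 720
    -> return 5040
  -> return 40320
-> return 362880

Final answer: 362880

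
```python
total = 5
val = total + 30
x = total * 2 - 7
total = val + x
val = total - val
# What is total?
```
Trace:
  total=5
  total=5, val=35
  total=5, val=35, x=3
  total=38, val=35, x=3
  total=38, val=3, x=3

Final answer: 38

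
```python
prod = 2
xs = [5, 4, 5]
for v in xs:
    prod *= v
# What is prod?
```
Trace:
  prod=2
  prod=10, v=5
  prod=40, v=4
  prod=200, v=5

Final answer: 200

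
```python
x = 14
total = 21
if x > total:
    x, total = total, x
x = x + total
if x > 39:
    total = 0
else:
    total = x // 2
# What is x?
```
Trace:
  x=14
  x=14, total=21
  x=14, total=21
  x=35, total=21
  x=35, total=17

Final answer: 35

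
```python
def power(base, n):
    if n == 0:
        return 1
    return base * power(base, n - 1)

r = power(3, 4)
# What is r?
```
Call trace:
power(base=3, n=4)
  power(base=3, n=3)
    power(base=3, n=2)
      power(base=3, n=1)
        power(base=3, n=0)
        -> return 1
      -> return 3
    -> return 9
  -> return 27
-> return 81

Final answer: 81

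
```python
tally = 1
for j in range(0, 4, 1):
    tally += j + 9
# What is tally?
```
Trace:
  tally=1
  tally=10, j=0
  tally=20, j=1
  tally=31, j=2
  tally=43, j=3

Final answer: 43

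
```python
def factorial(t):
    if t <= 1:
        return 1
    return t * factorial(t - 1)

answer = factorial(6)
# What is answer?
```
Call trace:
factorial(t=6)
  factorial(t=5)
    factorial(t=4)
      factorial(t=3)
        factorial(t=2)
          factorial(t=1)
          -> return 1
        -> return 2
      -> return 6
    -> return 24
  -> return 120
-> return 720

Final answer: 720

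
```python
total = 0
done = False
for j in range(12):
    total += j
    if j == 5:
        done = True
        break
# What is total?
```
Trace:
  total=0
  total=0, done=False
  total=0, done=False, j=0
  total=1, done=False, j=1
  total=3, done=False, j=2
  total=6, done=False, j=3
  total=10, done=False, j=4
  total=15, done=True, j=5

Final answer: 15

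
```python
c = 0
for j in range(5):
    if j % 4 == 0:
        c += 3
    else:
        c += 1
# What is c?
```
Trace:
  c=0
  c=3, j=0
  c=4, j=1
  c=5, j=2
  c=6, j=3
  c=9, j=4

Final answer: 9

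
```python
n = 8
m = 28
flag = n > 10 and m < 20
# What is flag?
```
Trace:
  n=8
  n=8, m=28
  n=8, m=28, flag=False

Final answer: False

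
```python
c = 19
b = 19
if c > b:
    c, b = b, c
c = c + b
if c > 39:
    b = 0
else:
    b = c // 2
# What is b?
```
Trace:
  c=19
  c=19, b=19
  c=19, b=19
  c=38, b=19
  c=38, b=19

Final answer: 19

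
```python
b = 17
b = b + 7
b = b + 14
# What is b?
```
Trace:
  b=17
  b=24
  b=38

Final answer: 38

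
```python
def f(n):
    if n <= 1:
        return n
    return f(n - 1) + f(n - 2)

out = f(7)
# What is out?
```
Call trace (a repeated sub-call is expanded the first time; later identical calls just restate its return value):
f(n=7)
  f(n=6)
    f(n=5)
      f(n=4)
        f(n=3)
          f(n=2)
            f(n=1)
            -> return 1
            f(n=0)
            -> return 0
          -> return 1
          f(n=1)
          -> return 1
        -> return 2
        f(n=2) -> return 1  (same call as traced above)
      -> return 3
      f(n=3) -> return 2  (same call as traced above)
    -> return 5
    f(n=4) -> return 3  (same call as traced above)
  -> return 8
  f(n=5) -> return 5  (same call as traced above)
-> return 13

Final answer: 13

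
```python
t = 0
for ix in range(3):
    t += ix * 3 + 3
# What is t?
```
Trace:
  t=0
  t=3, ix=0
  t=9, ix=1
  t=18, ix=2

Final answer: 18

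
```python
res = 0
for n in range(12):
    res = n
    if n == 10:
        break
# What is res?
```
Trace:
  res=0
  res=0, n=0
  res=1, n=1
  res=2, n=2
  res=3, n=3
  res=4, n=4
  res=5, n=5
  res=6, n=6
  res=7, n=7
  res=8, n=8
  res=9, n=9
  res=10, n=10

Final answer: 10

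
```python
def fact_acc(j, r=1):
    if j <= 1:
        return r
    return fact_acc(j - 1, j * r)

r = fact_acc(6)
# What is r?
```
Call trace:
fact_acc(j=6, r=1)
  fact_acc(j=5, r=6)
    fact_acc(j=4, r=30)
      fact_acc(j=3, r=120)
        fact_acc(j=2, r=360)
          fact_acc(j=1, r=720)
          -> return 720
        -> return 720
      -> return 720
    -> return 720
  -> return 720
-> return 720

Final answer: 720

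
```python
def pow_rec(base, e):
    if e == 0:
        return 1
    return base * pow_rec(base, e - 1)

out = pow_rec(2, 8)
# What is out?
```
Call trace:
pow_rec(base=2, e=8)
  pow_rec(base=2, e=7)
    pow_rec(base=2, e=6)
      pow_rec(base=2, e=5)
        pow_rec(base=2, e=4)
          pow_rec(base=2, e=3)
            pow_rec(base=2, e=2)
              pow_rec(base=2, e=1)
                pow_rec(base=2, e=0)
                -> return 1
              -> return 2
            -> return 4
          -> return 8
        -> return 16
      -> return 32
    -> return 64
  -> return 128
-> return 256

Final answer: 256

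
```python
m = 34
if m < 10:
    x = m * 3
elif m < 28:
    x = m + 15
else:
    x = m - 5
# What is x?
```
Trace:
  m=34
  m=34, x=29

Final answer: 29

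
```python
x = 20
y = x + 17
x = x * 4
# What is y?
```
Trace:
  x=20
  x=20, y=37
  x=80, y=37

Final answer: 37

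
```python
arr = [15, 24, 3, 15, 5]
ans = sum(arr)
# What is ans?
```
Trace:
  arr=[15, 24, 3, 15, 5]
  arr=[15, 24, 3, 15, 5], ans=62

Final answer: 62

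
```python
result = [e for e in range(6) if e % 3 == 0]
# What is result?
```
Trace:
  e=0
  e=1
  e=2
  e=3
  e=4
  e=5
  result=[0, 3]

Final answer: [0, 3]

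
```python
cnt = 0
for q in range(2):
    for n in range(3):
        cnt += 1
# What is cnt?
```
Trace:
  cnt=0
  cnt=1, q=0, n=0
  cnt=2, q=0, n=1
  cnt=3, q=0, n=2
  cnt=4, q=1, n=0
  cnt=5, q=1, n=1
  cnt=6, q=1, n=2

Final answer: 6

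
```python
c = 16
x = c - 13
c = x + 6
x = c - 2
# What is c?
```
Trace:
  c=16
  c=16, x=3
  c=9, x=3
  c=9, x=7

Final answer: 9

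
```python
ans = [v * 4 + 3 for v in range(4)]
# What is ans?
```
Trace:
  v=0
  v=1
  v=2
  v=3
  ans=[3, 7, 11, 15]

Final answer: [3, 7, 11, 15]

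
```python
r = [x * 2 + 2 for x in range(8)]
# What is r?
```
Trace:
  x=0
  x=1
  x=2
  x=3
  x=4
  x=5
  x=6
  x=7
  r=[2, 4, 6, 8, 10, 12, 14, 16]

Final answer: [2, 4, 6, 8, 10, 12, 14, 16]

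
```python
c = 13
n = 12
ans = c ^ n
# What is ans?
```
Trace:
  c=13
  c=13, n=12
  c=13, n=12, ans=1

Final answer: 1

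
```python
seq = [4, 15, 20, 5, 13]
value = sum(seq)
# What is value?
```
Trace:
  seq=[4, 15, 20, 5, 13]
  seq=[4, 15, 20, 5, 13], value=57

Final answer: 57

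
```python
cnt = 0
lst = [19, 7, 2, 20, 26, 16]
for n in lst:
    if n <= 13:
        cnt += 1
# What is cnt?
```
Trace:
  cnt=0
  cnt=0, n=19
  cnt=1, n=7
  cnt=2, n=2
  cnt=2, n=20
  cnt=2, n=26
  cnt=2, n=16

Final answer: 2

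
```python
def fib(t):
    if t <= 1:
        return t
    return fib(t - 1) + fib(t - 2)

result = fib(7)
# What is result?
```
Call trace (a repeated sub-call is expanded the first time; later identical calls just restate its return value):
fib(t=7)
  fib(t=6)
    fib(t=5)
      fib(t=4)
        fib(t=3)
          fib(t=2)
            fib(t=1)
            -> return 1
            fib(t=0)
            -> return 0
          -> return 1
          fib(t=1)
          -> return 1
        -> return 2
        fib(t=2) -> return 1  (same call as traced above)
      -> return 3
      fib(t=3) -> return 2  (same call as traced above)
    -> return 5
    fib(t=4) -> return 3  (same call as traced above)
  -> return 8
  fib(t=5) -> return 5  (same call as traced above)
-> return 13

Final answer: 13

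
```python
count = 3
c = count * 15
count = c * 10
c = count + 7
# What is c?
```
Trace:
  count=3
  count=3, c=45
  count=450, c=45
  count=450, c=457

Final answer: 457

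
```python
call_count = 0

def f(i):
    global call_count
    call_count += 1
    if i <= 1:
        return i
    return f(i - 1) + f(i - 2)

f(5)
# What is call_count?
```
Call trace (a repeated sub-call is expanded the first time; later identical calls just restate its return value):
f(i=5)
  f(i=4)
    f(i=3)
      f(i=2)
        f(i=1)
        -> return 1
        f(i=0)
        -> return 0
      -> return 1
      f(i=1)
      -> return 1
    -> return 2
    f(i=2) -> return 1  (same call as traced above)
  -> return 3
  f(i=3) -> return 2  (same call as traced above)
-> return 5

call_count is incremented once per call, so count the calls in each subtree. Let C(i) = number of calls made by f(i).
C(0) = C(1) = 1 (base case, no recursion); C(i) = 1 + C(i - 1) + C(i - 2) otherwise.
C(2) = 1 + C(1) + C(0) = 1 + 1 + 1 = 3
C(3) = 1 + C(2) + C(1) = 1 + 3 + 1 = 5
C(4) = 1 + C(3) + C(2) = 1 + 5 + 3 = 9
C(5) = 1 + C(4) + C(3) = 1 + 9 + 5 = 15
call_count = C(5) = 15

Final answer: 15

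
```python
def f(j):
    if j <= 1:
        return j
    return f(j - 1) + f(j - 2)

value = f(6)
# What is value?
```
Call trace (a repeated sub-call is expanded the first time; later identical calls just restate its return value):
f(j=6)
  f(j=5)
    f(j=4)
      f(j=3)
        f(j=2)
          f(j=1)
          -> return 1
          f(j=0)
          -> return 0
        -> return 1
        f(j=1)
        -> return 1
      -> return 2
      f(j=2) -> return 1  (same call as traced above)
    -> return 3
    f(j=3) -> return 2  (same call as traced above)
  -> return 5
  f(j=4) -> return 3  (same call as traced above)
-> return 8

Final answer: 8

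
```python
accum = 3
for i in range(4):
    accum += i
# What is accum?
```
Trace:
  accum=3
  accum=3, i=0
  accum=4, i=1
  accum=6, i=2
  accum=9, i=3

Final answer: 9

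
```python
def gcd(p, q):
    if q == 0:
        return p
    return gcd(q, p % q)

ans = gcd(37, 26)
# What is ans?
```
Call trace:
gcd(p=37, q=26)
  gcd(p=26, q=11)
    gcd(p=11, q=4)
      gcd(p=4, q=3)
        gcd(p=3, q=1)
          gcd(p=1, q=0)
          -> return 1
        -> return 1
      -> return 1
    -> return 1
  -> return 1
-> return 1

Final answer: 1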